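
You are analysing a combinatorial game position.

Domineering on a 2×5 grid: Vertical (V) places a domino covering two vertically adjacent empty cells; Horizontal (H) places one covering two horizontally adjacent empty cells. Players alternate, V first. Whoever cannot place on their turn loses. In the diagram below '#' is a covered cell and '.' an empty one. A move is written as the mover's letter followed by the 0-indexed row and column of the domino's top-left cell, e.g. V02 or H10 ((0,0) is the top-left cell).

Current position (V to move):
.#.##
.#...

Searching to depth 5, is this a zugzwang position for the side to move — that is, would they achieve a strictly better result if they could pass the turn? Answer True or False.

ply 1, V at .#.##/.#... | V00=-1→##.##/##...; V02=+1→.####/.##..*
ply 2, H at .####/.##.. | H13=-1→.####/.####*
ply 3, V at .####/.#### | V00=+1→#####/#####*
ply 4: #####/##### is terminal -1 (H); from .#.##/.#... depth 5
if V skipped the turn, H would face:
~ ply 1, H at .#.##/.#... | H12=-1→.#.##/.###.*; H13=-1→.#.##/.#.##
~ ply 2, V at .#.##/.###. | V00=+1→##.##/####.*
~ ply 3: ##.##/####. is terminal -1 (H); from .#.##/.#... depth 5
compare (V): move=+1 vs pass=+1

zugzwang(.#.##/.#..., V) = False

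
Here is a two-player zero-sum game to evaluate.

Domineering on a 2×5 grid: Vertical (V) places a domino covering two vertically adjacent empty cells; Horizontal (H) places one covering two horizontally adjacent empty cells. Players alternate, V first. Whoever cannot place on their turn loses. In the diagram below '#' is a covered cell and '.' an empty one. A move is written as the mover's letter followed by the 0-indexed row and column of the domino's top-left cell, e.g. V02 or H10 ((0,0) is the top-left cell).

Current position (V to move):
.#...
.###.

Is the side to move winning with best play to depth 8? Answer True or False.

V winning at [.#.../.###.]: True

p1 V@[.#.../.###.]: V00[##.../####.]-1 V04[.#..#/.####]+1*
p2 H@[.#..#/.####]: H02[.####/.####]-1*
p3 V@[.####/.####]: V00[#####/#####]+1*
p4 H@[#####/#####] terminal -1; root [.#.../.###.] d8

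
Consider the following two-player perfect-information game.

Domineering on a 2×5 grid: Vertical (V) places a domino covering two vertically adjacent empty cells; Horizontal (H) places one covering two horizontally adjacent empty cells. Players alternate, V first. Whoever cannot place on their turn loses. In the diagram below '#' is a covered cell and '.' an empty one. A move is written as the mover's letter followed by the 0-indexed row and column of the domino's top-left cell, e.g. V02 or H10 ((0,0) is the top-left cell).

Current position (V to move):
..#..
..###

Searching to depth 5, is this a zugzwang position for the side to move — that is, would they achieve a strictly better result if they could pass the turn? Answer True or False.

zugzwang(..#../..###, V) = False

p1 V@[..#../..###]: V00[#.#../#.###]+1* V01[.##../.####]+1
p2 H@[#.#../#.###]: H03[#.###/#.###]-1*
p3 V@[#.###/#.###]: V01[#####/#####]+1*
p4 H@[#####/#####] terminal -1; root [..#../..###] d5
if V skipped the turn, H would face:
~ p1 H@[..#../..###]: H00[###../..###]+1* H03[..###/..###]-1 H10[..#../#####]+1
~ p2 V@[###../..###] terminal -1; root [..#../..###] d5
compare (V): move=+1 vs pass=-1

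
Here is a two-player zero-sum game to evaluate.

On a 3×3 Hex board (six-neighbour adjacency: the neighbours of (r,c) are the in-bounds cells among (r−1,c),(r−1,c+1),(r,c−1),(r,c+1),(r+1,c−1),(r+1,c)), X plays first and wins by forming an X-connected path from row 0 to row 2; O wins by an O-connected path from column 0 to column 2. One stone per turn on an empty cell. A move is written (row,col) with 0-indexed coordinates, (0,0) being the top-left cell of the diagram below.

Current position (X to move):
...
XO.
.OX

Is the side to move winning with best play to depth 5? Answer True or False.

X winning at [.../XO./.OX]: True

p1 X@[.../XO./.OX]: (0,0)[X../XO./.OX]-1 (0,1)[.X./XO./.OX]-1 (0,2)[..X/XO./.OX]+1* (1,2)[.../XOX/.OX]+1 (2,0)[.../XO./XOX]+1
p2 O@[..X/XO./.OX]: (0,0)[O.X/XO./.OX]-1* (0,1)[.OX/XO./.OX]-1 (1,2)[..X/XOO/.OX]-1 (2,0)[..X/XO./OOX]-1
p3 X@[O.X/XO./.OX]: (0,1)[OXX/XO./.OX]+1* (1,2)[O.X/XOX/.OX]+1 (2,0)[O.X/XO./XOX]+1
p4 O@[OXX/XO./.OX]: (1,2)[OXX/XOO/.OX]-1* (2,0)[OXX/XO./OOX]-1
p5 X@[OXX/XOO/.OX]: (2,0)[OXX/XOO/XOX]+1*
p6 O@[OXX/XOO/XOX] terminal -1; root [.../XO./.OX] d5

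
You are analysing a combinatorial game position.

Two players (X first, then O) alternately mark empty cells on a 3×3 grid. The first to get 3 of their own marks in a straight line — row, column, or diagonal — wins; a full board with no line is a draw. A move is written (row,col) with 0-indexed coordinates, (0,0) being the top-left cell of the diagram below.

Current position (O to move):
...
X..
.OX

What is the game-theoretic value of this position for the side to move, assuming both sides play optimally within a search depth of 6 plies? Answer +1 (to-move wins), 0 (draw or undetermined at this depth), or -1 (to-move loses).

ply 1, O at .../X../.OX | (0,0)=-1→O../X../.OX; (0,1)=-1→.O./X../.OX; (0,2)=-1→..O/X../.OX; (1,1)=+0→.../XO./.OX*; (1,2)=-1→.../X.O/.OX; (2,0)=-1→.../X../OOX
ply 2, X at .../XO./.OX | (0,0)=-1→X../XO./.OX; (0,1)=+0→.X./XO./.OX*; (0,2)=-1→..X/XO./.OX; (1,2)=-1→.../XOX/.OX; (2,0)=-1→.../XO./XOX
ply 3, O at .X./XO./.OX | (0,0)=+0→OX./XO./.OX*; (0,2)=+0→.XO/XO./.OX; (1,2)=-1→.X./XOO/.OX; (2,0)=-1→.X./XO./OOX
ply 4, X at OX./XO./.OX | (0,2)=+0→OXX/XO./.OX*; (1,2)=+0→OX./XOX/.OX; (2,0)=+0→OX./XO./XOX
ply 5, O at OXX/XO./.OX | (1,2)=+0→OXX/XOO/.OX*; (2,0)=-1→OXX/XO./OOX
ply 6, X at OXX/XOO/.OX | (2,0)=+0→OXX/XOO/XOX*
ply 7: OXX/XOO/XOX is terminal +0 (O); from .../X../.OX depth 6

value(.../X../.OX, O) = 0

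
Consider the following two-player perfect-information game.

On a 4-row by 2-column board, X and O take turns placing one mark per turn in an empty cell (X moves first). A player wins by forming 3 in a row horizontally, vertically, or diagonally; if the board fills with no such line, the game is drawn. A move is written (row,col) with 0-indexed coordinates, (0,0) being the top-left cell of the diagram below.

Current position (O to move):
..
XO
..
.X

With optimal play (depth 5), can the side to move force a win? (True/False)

O winning at [../XO/../.X]: False

p1 O@[../XO/../.X]: (0,0)[O./XO/../.X]+0* (0,1)[.O/XO/../.X]+0 (2,0)[../XO/O./.X]+0 (2,1)[../XO/.O/.X]+0 (3,0)[../XO/../OX]+0
p2 X@[O./XO/../.X]: (0,1)[OX/XO/../.X]+0* (2,0)[O./XO/X./.X]+0 (2,1)[O./XO/.X/.X]+0 (3,0)[O./XO/../XX]+0
p3 O@[OX/XO/../.X]: (2,0)[OX/XO/O./.X]+0* (2,1)[OX/XO/.O/.X]+0 (3,0)[OX/XO/../OX]+0
p4 X@[OX/XO/O./.X]: (2,1)[OX/XO/OX/.X]+0* (3,0)[OX/XO/O./XX]+0
p5 O@[OX/XO/OX/.X]: (3,0)[OX/XO/OX/OX]+0*
p6 X@[OX/XO/OX/OX] terminal +0; root [../XO/../.X] d5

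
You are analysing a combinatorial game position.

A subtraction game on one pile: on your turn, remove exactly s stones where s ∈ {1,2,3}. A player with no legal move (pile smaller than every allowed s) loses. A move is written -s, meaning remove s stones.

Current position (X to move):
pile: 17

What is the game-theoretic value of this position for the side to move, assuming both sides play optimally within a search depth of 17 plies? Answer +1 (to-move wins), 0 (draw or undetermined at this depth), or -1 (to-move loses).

[17] X move#1: -1:+1/16*, -2:-1/15, -3:-1/14
[16] O move#2: -1:-1/15*, -2:-1/14, -3:-1/13
[15] X move#3: -1:-1/14, -2:-1/13, -3:+1/12*
[12] O move#4: -1:-1/11*, -2:-1/10, -3:-1/9
[11] X move#5: -1:-1/10, -2:-1/9, -3:+1/8*
[8] O move#6: -1:-1/7*, -2:-1/6, -3:-1/5
[7] X move#7: -1:-1/6, -2:-1/5, -3:+1/4*
[4] O move#8: -1:-1/3*, -2:-1/2, -3:-1/1
[3] X move#9: -1:-1/2, -2:-1/1, -3:+1/0*
[0] end (terminal -1, O#10); searched 17 to 17

value(17, X) = +1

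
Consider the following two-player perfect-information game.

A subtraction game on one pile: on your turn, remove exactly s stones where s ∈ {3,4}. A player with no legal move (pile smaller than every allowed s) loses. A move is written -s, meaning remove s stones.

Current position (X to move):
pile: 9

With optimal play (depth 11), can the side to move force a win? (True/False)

p1 X@[9]: -3[6]-1* -4[5]-1
p2 O@[6]: -3[3]-1 -4[2]+1*
p3 X@[2] terminal -1; root [9] d11

X winning at [9]: False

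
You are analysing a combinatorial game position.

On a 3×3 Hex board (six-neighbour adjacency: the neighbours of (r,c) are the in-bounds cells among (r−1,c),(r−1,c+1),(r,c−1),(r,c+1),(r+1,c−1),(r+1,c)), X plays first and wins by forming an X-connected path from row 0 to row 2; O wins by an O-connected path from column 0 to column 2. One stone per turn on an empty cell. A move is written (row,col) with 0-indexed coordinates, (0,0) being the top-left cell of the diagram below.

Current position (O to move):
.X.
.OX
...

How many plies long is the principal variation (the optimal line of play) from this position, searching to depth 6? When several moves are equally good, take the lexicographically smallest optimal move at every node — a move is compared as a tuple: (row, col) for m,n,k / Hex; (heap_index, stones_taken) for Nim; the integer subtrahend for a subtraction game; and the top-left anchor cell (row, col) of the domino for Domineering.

[.X./.OX/...] O move#1: (0,0):-1/OX./.OX/..., (0,2):+1/.XO/.OX/...*, (1,0):-1/.X./OOX/..., (2,0):-1/.X./.OX/O.., (2,1):+1/.X./.OX/.O., (2,2):+1/.X./.OX/..O
[.XO/.OX/...] X move#2: (0,0):-1/XXO/.OX/...*, (1,0):-1/.XO/XOX/..., (2,0):-1/.XO/.OX/X.., (2,1):-1/.XO/.OX/.X., (2,2):-1/.XO/.OX/..X
[XXO/.OX/...] O move#3: (1,0):+1/XXO/OOX/...*, (2,0):+1/XXO/.OX/O.., (2,1):+1/XXO/.OX/.O., (2,2):+1/XXO/.OX/..O
[XXO/OOX/...] end (terminal -1, X#4); searched .X./.OX/... to 6

PV length from [.X./.OX/...]: 3 plies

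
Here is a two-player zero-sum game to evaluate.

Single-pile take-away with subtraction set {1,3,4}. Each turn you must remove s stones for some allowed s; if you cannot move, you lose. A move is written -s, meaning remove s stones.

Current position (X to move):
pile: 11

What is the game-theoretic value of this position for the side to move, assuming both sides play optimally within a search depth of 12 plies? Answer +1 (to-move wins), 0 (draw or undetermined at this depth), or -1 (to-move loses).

p1 X@[11]: -1[10]-1 -3[8]-1 -4[7]+1*
p2 O@[7]: -1[6]-1* -3[4]-1 -4[3]-1
p3 X@[6]: -1[5]-1 -3[3]-1 -4[2]+1*
p4 O@[2]: -1[1]-1*
p5 X@[1]: -1[0]+1*
p6 O@[0] terminal -1; root [11] d12

value(11, X) = +1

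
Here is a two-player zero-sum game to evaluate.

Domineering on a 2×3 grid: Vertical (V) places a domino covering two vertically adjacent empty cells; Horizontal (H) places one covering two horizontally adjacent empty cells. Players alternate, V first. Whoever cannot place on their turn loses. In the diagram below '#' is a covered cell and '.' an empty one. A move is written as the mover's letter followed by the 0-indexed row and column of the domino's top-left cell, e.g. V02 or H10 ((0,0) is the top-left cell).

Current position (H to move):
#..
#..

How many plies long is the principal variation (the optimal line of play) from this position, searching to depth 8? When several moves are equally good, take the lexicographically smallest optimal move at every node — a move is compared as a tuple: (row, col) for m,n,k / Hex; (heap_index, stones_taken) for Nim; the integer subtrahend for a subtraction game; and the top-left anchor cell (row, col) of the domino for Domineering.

[#../#..] H move#1: H01:+1/###/#..*, H11:+1/#../###
[###/#..] end (terminal -1, V#2); searched #../#.. to 8

PV length from [#../#..]: 1 ply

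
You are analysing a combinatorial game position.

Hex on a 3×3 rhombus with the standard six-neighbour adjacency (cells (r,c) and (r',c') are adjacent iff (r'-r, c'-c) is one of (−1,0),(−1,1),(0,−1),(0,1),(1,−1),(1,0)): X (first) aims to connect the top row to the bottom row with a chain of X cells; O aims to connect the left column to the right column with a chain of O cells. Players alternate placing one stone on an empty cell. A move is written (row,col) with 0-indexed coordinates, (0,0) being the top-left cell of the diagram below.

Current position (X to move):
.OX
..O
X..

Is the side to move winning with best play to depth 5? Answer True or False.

[.OX/..O/X..] X move#1: (0,0):+1/XOX/..O/X..*, (1,0):+1/.OX/X.O/X.., (1,1):+1/.OX/.XO/X.., (2,1):-1/.OX/..O/XX., (2,2):-1/.OX/..O/X.X
[XOX/..O/X..] O move#2: (1,0):-1/XOX/O.O/X..*, (1,1):-1/XOX/.OO/X.., (2,1):-1/XOX/..O/XO., (2,2):-1/XOX/..O/X.O
[XOX/O.O/X..] X move#3: (1,1):+1/XOX/OXO/X..*, (2,1):-1/XOX/O.O/XX., (2,2):-1/XOX/O.O/X.X
[XOX/OXO/X..] end (terminal -1, O#4); searched .OX/..O/X.. to 5

X winning at [.OX/..O/X..]: True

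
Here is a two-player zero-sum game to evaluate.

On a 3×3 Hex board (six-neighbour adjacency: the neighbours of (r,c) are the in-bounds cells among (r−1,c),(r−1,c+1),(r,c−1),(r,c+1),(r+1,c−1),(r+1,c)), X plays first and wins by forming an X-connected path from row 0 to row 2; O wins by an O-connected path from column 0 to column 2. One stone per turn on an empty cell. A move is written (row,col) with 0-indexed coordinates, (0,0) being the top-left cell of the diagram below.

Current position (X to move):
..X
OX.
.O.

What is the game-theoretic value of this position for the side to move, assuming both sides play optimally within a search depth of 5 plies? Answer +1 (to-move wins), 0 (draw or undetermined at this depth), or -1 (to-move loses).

value(..X/OX./.O., X) = +1

p1 X@[..X/OX./.O.]: (0,0)[X.X/OX./.O.]-1 (0,1)[.XX/OX./.O.]-1 (1,2)[..X/OXX/.O.]+1* (2,0)[..X/OX./XO.]+1 (2,2)[..X/OX./.OX]+1
p2 O@[..X/OXX/.O.]: (0,0)[O.X/OXX/.O.]-1* (0,1)[.OX/OXX/.O.]-1 (2,0)[..X/OXX/OO.]-1 (2,2)[..X/OXX/.OO]-1
p3 X@[O.X/OXX/.O.]: (0,1)[OXX/OXX/.O.]+1* (2,0)[O.X/OXX/XO.]+1 (2,2)[O.X/OXX/.OX]+1
p4 O@[OXX/OXX/.O.]: (2,0)[OXX/OXX/OO.]-1* (2,2)[OXX/OXX/.OO]-1
p5 X@[OXX/OXX/OO.]: (2,2)[OXX/OXX/OOX]+1*
p6 O@[OXX/OXX/OOX] terminal -1; root [..X/OX./.O.] d5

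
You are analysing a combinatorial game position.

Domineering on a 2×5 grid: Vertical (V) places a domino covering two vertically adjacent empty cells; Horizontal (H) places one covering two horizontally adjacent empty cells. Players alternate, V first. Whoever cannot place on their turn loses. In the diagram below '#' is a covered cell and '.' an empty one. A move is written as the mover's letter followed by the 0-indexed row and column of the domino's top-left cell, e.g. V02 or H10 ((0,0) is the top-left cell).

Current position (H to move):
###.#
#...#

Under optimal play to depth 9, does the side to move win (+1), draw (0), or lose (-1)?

p1 H@[###.#/#...#]: H11[###.#/###.#]-1 H12[###.#/#.###]+1*
p2 V@[###.#/#.###] terminal -1; root [###.#/#...#] d9

value(###.#/#...#, H) = +1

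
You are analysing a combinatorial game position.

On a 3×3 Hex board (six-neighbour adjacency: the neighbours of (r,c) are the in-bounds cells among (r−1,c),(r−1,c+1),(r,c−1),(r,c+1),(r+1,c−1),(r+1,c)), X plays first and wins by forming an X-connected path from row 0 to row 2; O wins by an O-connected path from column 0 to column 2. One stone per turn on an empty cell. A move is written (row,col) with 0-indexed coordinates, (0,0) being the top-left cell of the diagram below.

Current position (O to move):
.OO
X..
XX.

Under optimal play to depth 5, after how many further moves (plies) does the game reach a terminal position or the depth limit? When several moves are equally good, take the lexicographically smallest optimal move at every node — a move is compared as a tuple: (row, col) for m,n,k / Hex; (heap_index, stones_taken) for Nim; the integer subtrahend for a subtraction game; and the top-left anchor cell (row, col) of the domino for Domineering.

PV length from [.OO/X../XX.]: 1 ply

ply 1, O at .OO/X../XX. | (0,0)=+1→OOO/X../XX.*; (1,1)=-1→.OO/XO./XX.; (1,2)=-1→.OO/X.O/XX.; (2,2)=-1→.OO/X../XXO
ply 2: OOO/X../XX. is terminal -1 (X); from .OO/X../XX. depth 5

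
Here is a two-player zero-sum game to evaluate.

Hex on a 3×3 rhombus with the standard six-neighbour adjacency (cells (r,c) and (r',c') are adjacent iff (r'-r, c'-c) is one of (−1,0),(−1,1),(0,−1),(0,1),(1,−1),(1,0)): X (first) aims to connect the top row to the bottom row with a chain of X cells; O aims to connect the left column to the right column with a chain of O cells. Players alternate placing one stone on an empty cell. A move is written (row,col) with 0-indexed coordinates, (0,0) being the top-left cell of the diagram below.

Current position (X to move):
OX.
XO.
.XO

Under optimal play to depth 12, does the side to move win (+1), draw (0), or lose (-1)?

value(OX./XO./.XO, X) = +1

ply 1, X at OX./XO./.XO | (0,2)=+1→OXX/XO./.XO*; (1,2)=+1→OX./XOX/.XO; (2,0)=+1→OX./XO./XXO
ply 2, O at OXX/XO./.XO | (1,2)=-1→OXX/XOO/.XO*; (2,0)=-1→OXX/XO./OXO
ply 3, X at OXX/XOO/.XO | (2,0)=+1→OXX/XOO/XXO*
ply 4: OXX/XOO/XXO is terminal -1 (O); from OX./XO./.XO depth 12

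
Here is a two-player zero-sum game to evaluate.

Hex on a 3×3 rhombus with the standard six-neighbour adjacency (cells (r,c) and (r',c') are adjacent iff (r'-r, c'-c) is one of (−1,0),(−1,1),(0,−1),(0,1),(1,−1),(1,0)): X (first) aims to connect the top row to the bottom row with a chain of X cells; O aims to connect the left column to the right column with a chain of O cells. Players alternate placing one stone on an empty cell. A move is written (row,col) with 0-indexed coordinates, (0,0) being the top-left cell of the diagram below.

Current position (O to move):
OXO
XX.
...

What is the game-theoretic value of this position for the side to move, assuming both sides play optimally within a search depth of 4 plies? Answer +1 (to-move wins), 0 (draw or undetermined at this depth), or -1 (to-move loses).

ply 1, O at OXO/XX./... | (1,2)=-1→OXO/XXO/...*; (2,0)=-1→OXO/XX./O..; (2,1)=-1→OXO/XX./.O.; (2,2)=-1→OXO/XX./..O
ply 2, X at OXO/XXO/... | (2,0)=+1→OXO/XXO/X..*; (2,1)=+1→OXO/XXO/.X.; (2,2)=+1→OXO/XXO/..X
ply 3: OXO/XXO/X.. is terminal -1 (O); from OXO/XX./... depth 4

value(OXO/XX./..., O) = -1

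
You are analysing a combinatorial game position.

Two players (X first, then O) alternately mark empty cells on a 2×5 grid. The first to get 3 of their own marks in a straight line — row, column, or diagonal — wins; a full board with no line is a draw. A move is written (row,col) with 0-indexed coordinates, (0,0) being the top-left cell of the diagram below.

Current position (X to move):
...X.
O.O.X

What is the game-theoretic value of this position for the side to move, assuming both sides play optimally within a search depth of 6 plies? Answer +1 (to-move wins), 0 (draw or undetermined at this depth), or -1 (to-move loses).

value(...X./O.O.X, X) = 0

ply 1, X at ...X./O.O.X | (0,0)=-1→X..X./O.O.X; (0,1)=-1→.X.X./O.O.X; (0,2)=-1→..XX./O.O.X; (0,4)=-1→...XX/O.O.X; (1,1)=+0→...X./OXO.X*; (1,3)=-1→...X./O.OXX
ply 2, O at ...X./OXO.X | (0,0)=-1→O..X./OXO.X; (0,1)=+0→.O.X./OXO.X*; (0,2)=+0→..OX./OXO.X; (0,4)=+0→...XO/OXO.X; (1,3)=-1→...X./OXOOX
ply 3, X at .O.X./OXO.X | (0,0)=+0→XO.X./OXO.X*; (0,2)=+0→.OXX./OXO.X; (0,4)=+0→.O.XX/OXO.X; (1,3)=+0→.O.X./OXOXX
ply 4, O at XO.X./OXO.X | (0,2)=+0→XOOX./OXO.X*; (0,4)=+0→XO.XO/OXO.X; (1,3)=+0→XO.X./OXOOX
ply 5, X at XOOX./OXO.X | (0,4)=+0→XOOXX/OXO.X*; (1,3)=+0→XOOX./OXOXX
ply 6, O at XOOXX/OXO.X | (1,3)=+0→XOOXX/OXOOX*
ply 7: XOOXX/OXOOX is terminal +0 (X); from ...X./O.O.X depth 6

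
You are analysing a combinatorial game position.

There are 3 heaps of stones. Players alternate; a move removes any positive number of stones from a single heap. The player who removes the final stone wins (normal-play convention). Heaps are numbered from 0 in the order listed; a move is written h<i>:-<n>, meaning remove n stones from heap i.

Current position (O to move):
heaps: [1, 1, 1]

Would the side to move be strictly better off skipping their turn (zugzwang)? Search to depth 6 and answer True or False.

ply 1, O at (1,1,1) | h0:-1=+1→(0,1,1)*; h1:-1=+1→(1,0,1); h2:-1=+1→(1,1,0)
ply 2, X at (0,1,1) | h1:-1=-1→(0,0,1)*; h2:-1=-1→(0,1,0)
ply 3, O at (0,0,1) | h2:-1=+1→(0,0,0)*
ply 4: (0,0,0) is terminal -1 (X); from (1,1,1) depth 6
if O skipped the turn, X would face:
~ ply 1, X at (1,1,1) | h0:-1=+1→(0,1,1)*; h1:-1=+1→(1,0,1); h2:-1=+1→(1,1,0)
~ ply 2, O at (0,1,1) | h1:-1=-1→(0,0,1)*; h2:-1=-1→(0,1,0)
~ ply 3, X at (0,0,1) | h2:-1=+1→(0,0,0)*
~ ply 4: (0,0,0) is terminal -1 (O); from (1,1,1) depth 6
compare (O): move=+1 vs pass=-1

zugzwang((1,1,1), O) = False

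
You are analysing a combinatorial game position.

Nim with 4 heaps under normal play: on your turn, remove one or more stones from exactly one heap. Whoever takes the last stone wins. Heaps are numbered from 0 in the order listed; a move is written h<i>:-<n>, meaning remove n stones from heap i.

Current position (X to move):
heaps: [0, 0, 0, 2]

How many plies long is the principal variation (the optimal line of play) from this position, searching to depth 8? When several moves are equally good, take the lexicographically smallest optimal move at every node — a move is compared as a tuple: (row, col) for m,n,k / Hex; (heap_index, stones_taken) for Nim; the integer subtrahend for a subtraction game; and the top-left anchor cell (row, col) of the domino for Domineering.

ply 1, X at (0,0,0,2) | h3:-1=-1→(0,0,0,1); h3:-2=+1→(0,0,0,0)*
ply 2: (0,0,0,0) is terminal -1 (O); from (0,0,0,2) depth 8

PV length from [(0,0,0,2)]: 1 ply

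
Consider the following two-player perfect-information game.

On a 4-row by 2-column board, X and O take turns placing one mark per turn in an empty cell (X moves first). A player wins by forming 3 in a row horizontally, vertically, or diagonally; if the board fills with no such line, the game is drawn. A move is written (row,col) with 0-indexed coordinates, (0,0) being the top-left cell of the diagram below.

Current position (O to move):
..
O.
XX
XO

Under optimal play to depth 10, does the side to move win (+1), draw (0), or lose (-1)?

[../O./XX/XO] O move#1: (0,0):+0/O./O./XX/XO*, (0,1):+0/.O/O./XX/XO, (1,1):+0/../OO/XX/XO
[O./O./XX/XO] X move#2: (0,1):+0/OX/O./XX/XO*, (1,1):+0/O./OX/XX/XO
[OX/O./XX/XO] O move#3: (1,1):+0/OX/OO/XX/XO*
[OX/OO/XX/XO] end (terminal +0, X#4); searched ../O./XX/XO to 10

value(../O./XX/XO, O) = 0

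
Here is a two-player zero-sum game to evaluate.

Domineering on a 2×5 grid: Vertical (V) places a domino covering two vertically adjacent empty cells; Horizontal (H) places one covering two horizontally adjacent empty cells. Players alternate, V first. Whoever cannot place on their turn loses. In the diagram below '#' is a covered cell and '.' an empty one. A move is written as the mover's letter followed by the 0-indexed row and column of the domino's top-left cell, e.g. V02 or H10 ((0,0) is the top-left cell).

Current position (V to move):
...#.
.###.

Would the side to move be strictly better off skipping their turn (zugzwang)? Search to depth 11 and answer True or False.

zugzwang(...#./.###., V) = False

p1 V@[...#./.###.]: V00[#..#./####.]+1* V04[...##/.####]-1
p2 H@[#..#./####.]: H01[####./####.]-1*
p3 V@[####./####.]: V04[#####/#####]+1*
p4 H@[#####/#####] terminal -1; root [...#./.###.] d11
pass branch (H moves first from the same position):
  | p1 H@[...#./.###.]: H00[##.#./.###.]-1* H01[.###./.###.]-1
  | p2 V@[##.#./.###.]: V04[##.##/.####]+1*
  | p3 H@[##.##/.####] terminal -1; root [...#./.###.] d11
V moving scores +1; V passing scores +1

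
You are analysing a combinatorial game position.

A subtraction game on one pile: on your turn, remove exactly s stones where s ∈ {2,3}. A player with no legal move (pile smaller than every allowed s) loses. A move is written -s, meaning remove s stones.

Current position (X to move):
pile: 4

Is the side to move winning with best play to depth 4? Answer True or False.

ply 1, X at 4 | -2=-1→2; -3=+1→1*
ply 2: 1 is terminal -1 (O); from 4 depth 4

X winning at [4]: True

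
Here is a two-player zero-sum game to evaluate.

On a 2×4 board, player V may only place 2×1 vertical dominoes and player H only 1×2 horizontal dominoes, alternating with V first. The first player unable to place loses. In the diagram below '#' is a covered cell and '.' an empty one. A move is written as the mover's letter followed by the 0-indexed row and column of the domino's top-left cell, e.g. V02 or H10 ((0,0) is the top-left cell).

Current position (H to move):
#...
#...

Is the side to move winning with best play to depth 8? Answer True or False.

[#.../#...] H move#1: H01:+1/###./#...*, H02:+1/#.##/#..., H11:+1/#.../###., H12:+1/#.../#.##
[###./#...] V move#2: V03:-1/####/#..#*
[####/#..#] H move#3: H11:+1/####/####*
[####/####] end (terminal -1, V#4); searched #.../#... to 8

H winning at [#.../#...]: True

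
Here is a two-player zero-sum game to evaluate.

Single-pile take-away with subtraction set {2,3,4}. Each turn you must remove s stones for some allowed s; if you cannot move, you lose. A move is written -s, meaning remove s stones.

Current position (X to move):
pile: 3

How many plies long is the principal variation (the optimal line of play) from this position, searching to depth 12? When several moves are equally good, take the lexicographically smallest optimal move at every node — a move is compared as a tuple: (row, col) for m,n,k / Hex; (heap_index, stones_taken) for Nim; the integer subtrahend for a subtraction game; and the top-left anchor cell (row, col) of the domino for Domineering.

[3] X move#1: -2:+1/1*, -3:+1/0
[1] end (terminal -1, O#2); searched 3 to 12

PV length from [3]: 1 ply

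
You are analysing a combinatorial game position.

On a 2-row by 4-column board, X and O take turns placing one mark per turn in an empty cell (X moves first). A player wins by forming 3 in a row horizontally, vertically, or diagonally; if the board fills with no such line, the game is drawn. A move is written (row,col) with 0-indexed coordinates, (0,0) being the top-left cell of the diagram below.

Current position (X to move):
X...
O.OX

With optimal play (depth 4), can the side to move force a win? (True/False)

X winning at [X.../O.OX]: False

p1 X@[X.../O.OX]: (0,1)[XX../O.OX]-1 (0,2)[X.X./O.OX]-1 (0,3)[X..X/O.OX]-1 (1,1)[X.../OXOX]+0*
p2 O@[X.../OXOX]: (0,1)[XO../OXOX]+0* (0,2)[X.O./OXOX]+0 (0,3)[X..O/OXOX]+0
p3 X@[XO../OXOX]: (0,2)[XOX./OXOX]+0* (0,3)[XO.X/OXOX]+0
p4 O@[XOX./OXOX]: (0,3)[XOXO/OXOX]+0*
p5 X@[XOXO/OXOX] terminal +0; root [X.../O.OX] d4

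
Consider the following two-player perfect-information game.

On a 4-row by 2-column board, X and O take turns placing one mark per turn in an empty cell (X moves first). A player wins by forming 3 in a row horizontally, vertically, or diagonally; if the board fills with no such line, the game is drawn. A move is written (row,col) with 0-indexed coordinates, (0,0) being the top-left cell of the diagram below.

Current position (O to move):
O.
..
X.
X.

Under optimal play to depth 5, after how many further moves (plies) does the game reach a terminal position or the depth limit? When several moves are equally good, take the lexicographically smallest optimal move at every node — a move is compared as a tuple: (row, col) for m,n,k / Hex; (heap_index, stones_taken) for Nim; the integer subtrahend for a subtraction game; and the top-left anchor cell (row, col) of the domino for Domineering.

ply 1, O at O./../X./X. | (0,1)=-1→OO/../X./X.; (1,0)=+0→O./O./X./X.*; (1,1)=-1→O./.O/X./X.; (2,1)=-1→O./../XO/X.; (3,1)=-1→O./../X./XO
ply 2, X at O./O./X./X. | (0,1)=+0→OX/O./X./X.*; (1,1)=+0→O./OX/X./X.; (2,1)=+0→O./O./XX/X.; (3,1)=+0→O./O./X./XX
ply 3, O at OX/O./X./X. | (1,1)=+0→OX/OO/X./X.*; (2,1)=+0→OX/O./XO/X.; (3,1)=+0→OX/O./X./XO
ply 4, X at OX/OO/X./X. | (2,1)=+0→OX/OO/XX/X.*; (3,1)=+0→OX/OO/X./XX
ply 5, O at OX/OO/XX/X. | (3,1)=+0→OX/OO/XX/XO*
ply 6: OX/OO/XX/XO is terminal +0 (X); from O./../X./X. depth 5

PV length from [O./../X./X.]: 5 plies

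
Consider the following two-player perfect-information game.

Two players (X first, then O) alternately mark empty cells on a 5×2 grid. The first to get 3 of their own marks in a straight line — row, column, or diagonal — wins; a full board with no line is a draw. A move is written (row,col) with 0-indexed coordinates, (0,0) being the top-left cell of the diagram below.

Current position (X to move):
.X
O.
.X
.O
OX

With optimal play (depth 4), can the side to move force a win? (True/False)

X winning at [.X/O./.X/.O/OX]: True

ply 1, X at .X/O./.X/.O/OX | (0,0)=+0→XX/O./.X/.O/OX; (1,1)=+1→.X/OX/.X/.O/OX*; (2,0)=+0→.X/O./XX/.O/OX; (3,0)=+0→.X/O./.X/XO/OX
ply 2: .X/OX/.X/.O/OX is terminal -1 (O); from .X/O./.X/.O/OX depth 4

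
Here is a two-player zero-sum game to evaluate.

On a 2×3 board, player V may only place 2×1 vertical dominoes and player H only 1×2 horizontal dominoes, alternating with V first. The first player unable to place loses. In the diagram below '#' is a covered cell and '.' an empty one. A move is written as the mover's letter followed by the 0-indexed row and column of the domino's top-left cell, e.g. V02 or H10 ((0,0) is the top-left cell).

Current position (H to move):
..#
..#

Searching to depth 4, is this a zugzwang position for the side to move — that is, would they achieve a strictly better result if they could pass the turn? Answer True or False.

[..#/..#] H move#1: H00:+1/###/..#*, H10:+1/..#/###
[###/..#] end (terminal -1, V#2); searched ..#/..# to 4
suppose H passes — search the same position with V to move:
pass> [..#/..#] V move#1: V00:+1/#.#/#.#*, V01:+1/.##/.##
pass> [#.#/#.#] end (terminal -1, H#2); searched ..#/..# to 4
for H: play +1, pass -1

zugzwang(..#/..#, H) = False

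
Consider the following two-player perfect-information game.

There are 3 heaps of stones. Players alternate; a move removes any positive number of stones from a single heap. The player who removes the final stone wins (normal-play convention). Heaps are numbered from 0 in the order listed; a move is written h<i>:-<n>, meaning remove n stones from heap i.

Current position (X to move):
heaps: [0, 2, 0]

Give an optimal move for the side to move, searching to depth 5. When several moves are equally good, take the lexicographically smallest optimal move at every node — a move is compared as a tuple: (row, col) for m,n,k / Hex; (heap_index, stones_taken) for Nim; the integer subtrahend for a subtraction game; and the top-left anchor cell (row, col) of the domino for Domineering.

[(0,2,0)] X move#1: h1:-1:-1/(0,1,0), h1:-2:+1/(0,0,0)*
[(0,0,0)] end (terminal -1, O#2); searched (0,2,0) to 5

X's best at [(0,2,0)]: h1:-2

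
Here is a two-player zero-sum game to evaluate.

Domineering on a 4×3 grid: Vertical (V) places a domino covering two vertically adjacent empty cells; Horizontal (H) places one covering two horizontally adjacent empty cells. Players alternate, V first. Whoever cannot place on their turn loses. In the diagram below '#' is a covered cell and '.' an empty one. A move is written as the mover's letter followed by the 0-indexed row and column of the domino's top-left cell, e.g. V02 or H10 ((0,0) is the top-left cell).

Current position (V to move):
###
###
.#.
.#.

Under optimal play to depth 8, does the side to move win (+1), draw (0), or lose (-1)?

[###/###/.#./.#.] V move#1: V20:+1/###/###/##./##.*, V22:+1/###/###/.##/.##
[###/###/##./##.] end (terminal -1, H#2); searched ###/###/.#./.#. to 8

value(###/###/.#./.#., V) = +1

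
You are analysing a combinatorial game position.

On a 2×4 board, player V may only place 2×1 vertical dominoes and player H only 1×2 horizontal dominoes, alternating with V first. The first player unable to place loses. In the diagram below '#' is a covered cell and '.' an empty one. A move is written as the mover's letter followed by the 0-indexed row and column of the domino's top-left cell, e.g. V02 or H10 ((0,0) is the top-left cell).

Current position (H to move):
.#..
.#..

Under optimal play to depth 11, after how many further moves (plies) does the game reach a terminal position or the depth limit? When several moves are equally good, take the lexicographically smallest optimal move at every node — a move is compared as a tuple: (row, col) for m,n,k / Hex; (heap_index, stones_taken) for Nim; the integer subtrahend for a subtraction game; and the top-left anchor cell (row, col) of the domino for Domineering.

PV length from [.#../.#..]: 3 plies

p1 H@[.#../.#..]: H02[.###/.#..]+1* H12[.#../.###]+1
p2 V@[.###/.#..]: V00[####/##..]-1*
p3 H@[####/##..]: H12[####/####]+1*
p4 V@[####/####] terminal -1; root [.#../.#..] d11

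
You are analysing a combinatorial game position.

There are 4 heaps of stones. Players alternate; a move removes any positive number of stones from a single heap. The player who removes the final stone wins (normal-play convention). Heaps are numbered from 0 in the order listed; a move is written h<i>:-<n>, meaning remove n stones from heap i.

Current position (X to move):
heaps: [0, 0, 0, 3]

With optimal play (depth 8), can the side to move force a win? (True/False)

X winning at [(0,0,0,3)]: True

p1 X@[(0,0,0,3)]: h3:-1[(0,0,0,2)]-1 h3:-2[(0,0,0,1)]-1 h3:-3[(0,0,0,0)]+1*
p2 O@[(0,0,0,0)] terminal -1; root [(0,0,0,3)] d8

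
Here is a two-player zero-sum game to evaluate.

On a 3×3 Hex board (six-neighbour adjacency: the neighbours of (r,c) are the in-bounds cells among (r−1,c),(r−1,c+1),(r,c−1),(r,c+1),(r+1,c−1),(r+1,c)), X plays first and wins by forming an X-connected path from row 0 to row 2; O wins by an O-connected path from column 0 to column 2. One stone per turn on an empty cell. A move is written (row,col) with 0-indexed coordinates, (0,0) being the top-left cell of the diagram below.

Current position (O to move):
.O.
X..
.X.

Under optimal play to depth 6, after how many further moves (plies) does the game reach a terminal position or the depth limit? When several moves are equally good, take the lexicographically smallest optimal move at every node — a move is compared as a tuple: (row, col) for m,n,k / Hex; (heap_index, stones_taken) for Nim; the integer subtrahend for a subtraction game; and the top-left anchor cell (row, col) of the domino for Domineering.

PV length from [.O./X../.X.]: 5 plies

[.O./X../.X.] O move#1: (0,0):-1/OO./X../.X., (0,2):-1/.OO/X../.X., (1,1):+1/.O./XO./.X.*, (1,2):-1/.O./X.O/.X., (2,0):-1/.O./X../OX., (2,2):-1/.O./X../.XO
[.O./XO./.X.] X move#2: (0,0):-1/XO./XO./.X.*, (0,2):-1/.OX/XO./.X., (1,2):-1/.O./XOX/.X., (2,0):-1/.O./XO./XX., (2,2):-1/.O./XO./.XX
[XO./XO./.X.] O move#3: (0,2):-1/XOO/XO./.X., (1,2):-1/XO./XOO/.X., (2,0):+1/XO./XO./OX.*, (2,2):-1/XO./XO./.XO
[XO./XO./OX.] X move#4: (0,2):-1/XOX/XO./OX.*, (1,2):-1/XO./XOX/OX., (2,2):-1/XO./XO./OXX
[XOX/XO./OX.] O move#5: (1,2):+1/XOX/XOO/OX.*, (2,2):-1/XOX/XO./OXO
[XOX/XOO/OX.] end (terminal -1, X#6); searched .O./X../.X. to 6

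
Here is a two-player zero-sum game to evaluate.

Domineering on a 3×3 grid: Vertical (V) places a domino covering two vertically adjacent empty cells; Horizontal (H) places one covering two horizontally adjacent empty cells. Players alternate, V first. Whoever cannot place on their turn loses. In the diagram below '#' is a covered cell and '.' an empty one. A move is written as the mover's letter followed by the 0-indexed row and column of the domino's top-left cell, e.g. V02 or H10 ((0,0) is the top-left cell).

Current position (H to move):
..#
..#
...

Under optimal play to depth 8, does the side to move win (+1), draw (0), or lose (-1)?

p1 H@[..#/..#/...]: H00[###/..#/...]-1 H10[..#/###/...]+1* H20[..#/..#/##.]-1 H21[..#/..#/.##]-1
p2 V@[..#/###/...] terminal -1; root [..#/..#/...] d8

value(..#/..#/..., H) = +1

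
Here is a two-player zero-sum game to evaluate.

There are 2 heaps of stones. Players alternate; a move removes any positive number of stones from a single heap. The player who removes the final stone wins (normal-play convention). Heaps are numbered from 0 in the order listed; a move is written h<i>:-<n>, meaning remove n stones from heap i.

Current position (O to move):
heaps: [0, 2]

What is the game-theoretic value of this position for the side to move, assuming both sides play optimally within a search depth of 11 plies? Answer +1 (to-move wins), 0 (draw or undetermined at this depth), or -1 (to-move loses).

ply 1, O at (0,2) | h1:-1=-1→(0,1); h1:-2=+1→(0,0)*
ply 2: (0,0) is terminal -1 (X); from (0,2) depth 11

value((0,2), O) = +1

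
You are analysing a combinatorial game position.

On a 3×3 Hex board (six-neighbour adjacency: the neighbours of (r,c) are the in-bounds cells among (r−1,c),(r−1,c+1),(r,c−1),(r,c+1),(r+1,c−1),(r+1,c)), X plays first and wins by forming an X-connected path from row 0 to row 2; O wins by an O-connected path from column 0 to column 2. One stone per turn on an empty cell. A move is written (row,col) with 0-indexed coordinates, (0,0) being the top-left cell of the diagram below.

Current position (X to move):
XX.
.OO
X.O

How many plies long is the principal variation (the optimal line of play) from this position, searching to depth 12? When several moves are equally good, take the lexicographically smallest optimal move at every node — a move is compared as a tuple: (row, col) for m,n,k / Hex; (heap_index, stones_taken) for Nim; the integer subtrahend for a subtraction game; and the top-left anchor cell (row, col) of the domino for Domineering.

ply 1, X at XX./.OO/X.O | (0,2)=-1→XXX/.OO/X.O; (1,0)=+1→XX./XOO/X.O*; (2,1)=-1→XX./.OO/XXO
ply 2: XX./XOO/X.O is terminal -1 (O); from XX./.OO/X.O depth 12

PV length from [XX./.OO/X.O]: 1 ply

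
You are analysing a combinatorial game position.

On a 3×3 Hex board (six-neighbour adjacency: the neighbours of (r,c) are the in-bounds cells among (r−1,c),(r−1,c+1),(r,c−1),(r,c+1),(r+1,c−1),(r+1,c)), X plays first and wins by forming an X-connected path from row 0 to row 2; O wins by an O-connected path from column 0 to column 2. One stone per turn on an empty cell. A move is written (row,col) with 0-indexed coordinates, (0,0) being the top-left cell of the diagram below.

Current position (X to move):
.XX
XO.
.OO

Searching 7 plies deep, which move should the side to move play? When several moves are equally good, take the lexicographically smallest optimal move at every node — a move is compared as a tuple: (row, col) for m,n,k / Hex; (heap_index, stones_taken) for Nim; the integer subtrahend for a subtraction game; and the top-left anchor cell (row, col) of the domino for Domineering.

[.XX/XO./.OO] X move#1: (0,0):-1/XXX/XO./.OO, (1,2):-1/.XX/XOX/.OO, (2,0):+1/.XX/XO./XOO*
[.XX/XO./XOO] end (terminal -1, O#2); searched .XX/XO./.OO to 7

X's best at [.XX/XO./.OO]: (2,0)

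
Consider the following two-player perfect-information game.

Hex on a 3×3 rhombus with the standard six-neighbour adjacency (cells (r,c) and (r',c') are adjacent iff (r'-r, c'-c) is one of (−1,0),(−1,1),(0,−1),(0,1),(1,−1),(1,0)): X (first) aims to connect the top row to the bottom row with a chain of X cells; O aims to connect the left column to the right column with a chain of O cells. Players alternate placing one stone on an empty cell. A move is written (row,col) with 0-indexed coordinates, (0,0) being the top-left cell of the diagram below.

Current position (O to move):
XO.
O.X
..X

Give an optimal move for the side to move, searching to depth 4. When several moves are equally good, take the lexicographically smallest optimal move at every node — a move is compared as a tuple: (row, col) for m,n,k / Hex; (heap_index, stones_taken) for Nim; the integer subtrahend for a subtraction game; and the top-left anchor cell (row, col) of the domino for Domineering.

[XO./O.X/..X] O move#1: (0,2):+1/XOO/O.X/..X*, (1,1):-1/XO./OOX/..X, (2,0):-1/XO./O.X/O.X, (2,1):-1/XO./O.X/.OX
[XOO/O.X/..X] end (terminal -1, X#2); searched XO./O.X/..X to 4

O's best at [XO./O.X/..X]: (0,2)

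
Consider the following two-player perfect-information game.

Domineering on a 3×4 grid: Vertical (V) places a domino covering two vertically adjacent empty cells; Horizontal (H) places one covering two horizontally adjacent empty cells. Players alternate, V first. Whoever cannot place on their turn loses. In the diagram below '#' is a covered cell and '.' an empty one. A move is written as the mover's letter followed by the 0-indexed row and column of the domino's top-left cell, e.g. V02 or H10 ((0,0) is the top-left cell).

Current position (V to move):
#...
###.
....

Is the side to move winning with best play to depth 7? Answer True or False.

V winning at [#.../###./....]: False

p1 V@[#.../###./....]: V03[#..#/####/....]-1* V13[#.../####/...#]-1
p2 H@[#..#/####/....]: H01[####/####/....]+1* H20[#..#/####/##..]+1 H21[#..#/####/.##.]+1 H22[#..#/####/..##]+1
p3 V@[####/####/....] terminal -1; root [#.../###./....] d7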